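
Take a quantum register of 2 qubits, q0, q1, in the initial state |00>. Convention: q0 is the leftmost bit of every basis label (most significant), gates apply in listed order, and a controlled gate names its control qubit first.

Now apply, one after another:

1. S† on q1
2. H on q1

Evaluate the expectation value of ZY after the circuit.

The expectation value of ZY is 0.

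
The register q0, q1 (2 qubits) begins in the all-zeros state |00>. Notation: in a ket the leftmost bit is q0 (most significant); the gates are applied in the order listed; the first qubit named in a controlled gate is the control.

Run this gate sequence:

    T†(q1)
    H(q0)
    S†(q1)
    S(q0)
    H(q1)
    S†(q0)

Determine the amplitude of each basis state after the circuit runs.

The final amplitudes are 1/2 on |00>, 1/2 on |01>, 1/2 on |10>, 1/2 on |11>.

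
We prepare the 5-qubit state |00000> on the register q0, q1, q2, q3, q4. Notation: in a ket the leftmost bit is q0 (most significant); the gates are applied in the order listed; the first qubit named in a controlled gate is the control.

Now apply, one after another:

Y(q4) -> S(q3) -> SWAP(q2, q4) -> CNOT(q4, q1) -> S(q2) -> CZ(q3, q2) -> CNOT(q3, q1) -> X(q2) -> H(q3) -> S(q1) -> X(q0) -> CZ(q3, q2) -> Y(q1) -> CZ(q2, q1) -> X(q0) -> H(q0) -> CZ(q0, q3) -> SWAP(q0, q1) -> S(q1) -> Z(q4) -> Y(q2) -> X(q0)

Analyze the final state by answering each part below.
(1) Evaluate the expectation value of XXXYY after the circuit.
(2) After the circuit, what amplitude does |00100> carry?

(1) In the final state, XXXYY has expectation 0.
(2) The amplitude on |00100> is 1/2.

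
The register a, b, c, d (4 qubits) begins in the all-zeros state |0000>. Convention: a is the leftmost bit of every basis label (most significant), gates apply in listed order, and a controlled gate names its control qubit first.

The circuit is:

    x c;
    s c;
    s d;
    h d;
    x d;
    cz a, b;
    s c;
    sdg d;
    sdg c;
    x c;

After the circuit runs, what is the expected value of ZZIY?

The expectation value of ZZIY is -1.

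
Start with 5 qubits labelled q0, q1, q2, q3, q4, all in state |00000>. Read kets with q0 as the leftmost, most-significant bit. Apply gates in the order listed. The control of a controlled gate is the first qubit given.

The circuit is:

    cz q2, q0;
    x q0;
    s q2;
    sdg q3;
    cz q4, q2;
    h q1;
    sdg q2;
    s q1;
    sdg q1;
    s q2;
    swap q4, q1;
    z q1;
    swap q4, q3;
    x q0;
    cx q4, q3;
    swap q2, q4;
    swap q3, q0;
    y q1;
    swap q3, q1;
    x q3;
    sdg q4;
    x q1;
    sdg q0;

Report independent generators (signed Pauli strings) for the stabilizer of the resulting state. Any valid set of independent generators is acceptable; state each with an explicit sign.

One valid set of independent stabilizer generators is -YIIII, -IZIII, +IIZII, +IIIZI, +IIIIZ (any independent generating set of the same group is equally correct).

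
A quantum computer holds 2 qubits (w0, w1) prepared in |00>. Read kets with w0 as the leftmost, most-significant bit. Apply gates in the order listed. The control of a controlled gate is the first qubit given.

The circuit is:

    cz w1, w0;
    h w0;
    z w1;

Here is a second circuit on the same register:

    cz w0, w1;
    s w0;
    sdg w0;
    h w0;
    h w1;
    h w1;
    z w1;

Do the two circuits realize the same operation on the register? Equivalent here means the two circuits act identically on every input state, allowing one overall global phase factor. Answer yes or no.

Yes: on every input state the two circuits agree up to one overall phase factor.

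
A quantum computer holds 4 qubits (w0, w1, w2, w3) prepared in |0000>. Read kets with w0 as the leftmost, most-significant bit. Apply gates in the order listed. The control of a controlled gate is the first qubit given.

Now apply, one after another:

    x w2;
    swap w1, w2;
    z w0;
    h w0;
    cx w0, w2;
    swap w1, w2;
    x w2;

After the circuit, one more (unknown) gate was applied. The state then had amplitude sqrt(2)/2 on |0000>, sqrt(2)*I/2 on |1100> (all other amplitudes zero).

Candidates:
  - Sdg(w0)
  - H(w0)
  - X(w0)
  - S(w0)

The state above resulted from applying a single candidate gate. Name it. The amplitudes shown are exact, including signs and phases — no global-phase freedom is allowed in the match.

The applied gate was S(w0).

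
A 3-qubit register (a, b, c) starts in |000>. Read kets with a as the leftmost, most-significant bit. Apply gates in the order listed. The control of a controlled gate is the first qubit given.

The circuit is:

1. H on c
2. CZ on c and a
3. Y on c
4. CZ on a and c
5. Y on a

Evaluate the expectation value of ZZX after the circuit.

The observable ZZX averages to 1.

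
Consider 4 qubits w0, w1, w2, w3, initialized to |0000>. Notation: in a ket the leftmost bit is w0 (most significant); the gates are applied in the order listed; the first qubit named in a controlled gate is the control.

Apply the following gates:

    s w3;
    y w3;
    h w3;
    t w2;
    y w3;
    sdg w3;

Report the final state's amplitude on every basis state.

After the circuit, the state carries amplitude -sqrt(2)/2 on |0000>, sqrt(2)*I/2 on |0001>, and 0 on every other basis state.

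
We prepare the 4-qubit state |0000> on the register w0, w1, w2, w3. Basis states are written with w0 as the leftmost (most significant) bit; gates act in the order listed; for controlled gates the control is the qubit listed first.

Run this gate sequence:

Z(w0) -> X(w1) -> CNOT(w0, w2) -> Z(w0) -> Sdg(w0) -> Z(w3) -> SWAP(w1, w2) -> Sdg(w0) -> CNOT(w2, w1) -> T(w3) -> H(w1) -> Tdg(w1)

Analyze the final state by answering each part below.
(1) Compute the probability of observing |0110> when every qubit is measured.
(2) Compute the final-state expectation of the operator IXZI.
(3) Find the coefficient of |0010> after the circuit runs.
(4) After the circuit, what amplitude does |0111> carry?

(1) A full measurement returns |0110> with probability 1/2.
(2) The expectation value of IXZI is sqrt(2)/2.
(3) The amplitude on |0010> is sqrt(2)/2.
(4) The amplitude on |0111> is 0.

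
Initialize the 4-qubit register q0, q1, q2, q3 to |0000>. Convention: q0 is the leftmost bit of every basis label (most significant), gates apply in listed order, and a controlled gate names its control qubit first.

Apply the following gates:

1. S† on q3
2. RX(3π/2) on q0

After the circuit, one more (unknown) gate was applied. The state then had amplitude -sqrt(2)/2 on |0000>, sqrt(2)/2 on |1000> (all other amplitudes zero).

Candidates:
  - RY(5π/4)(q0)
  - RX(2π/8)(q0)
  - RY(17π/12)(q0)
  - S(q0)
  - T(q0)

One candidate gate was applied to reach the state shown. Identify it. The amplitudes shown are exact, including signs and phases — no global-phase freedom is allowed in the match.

The applied gate was S(q0).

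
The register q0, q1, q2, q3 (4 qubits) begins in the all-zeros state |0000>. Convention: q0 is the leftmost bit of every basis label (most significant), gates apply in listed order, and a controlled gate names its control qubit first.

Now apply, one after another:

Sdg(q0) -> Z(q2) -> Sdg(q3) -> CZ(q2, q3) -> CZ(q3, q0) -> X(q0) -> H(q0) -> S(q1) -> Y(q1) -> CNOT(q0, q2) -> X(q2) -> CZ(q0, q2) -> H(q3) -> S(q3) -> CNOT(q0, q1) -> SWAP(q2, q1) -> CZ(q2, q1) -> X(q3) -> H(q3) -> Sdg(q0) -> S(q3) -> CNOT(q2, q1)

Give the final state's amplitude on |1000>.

The amplitude on |1000> is sqrt(2)*(-1 - I)/4.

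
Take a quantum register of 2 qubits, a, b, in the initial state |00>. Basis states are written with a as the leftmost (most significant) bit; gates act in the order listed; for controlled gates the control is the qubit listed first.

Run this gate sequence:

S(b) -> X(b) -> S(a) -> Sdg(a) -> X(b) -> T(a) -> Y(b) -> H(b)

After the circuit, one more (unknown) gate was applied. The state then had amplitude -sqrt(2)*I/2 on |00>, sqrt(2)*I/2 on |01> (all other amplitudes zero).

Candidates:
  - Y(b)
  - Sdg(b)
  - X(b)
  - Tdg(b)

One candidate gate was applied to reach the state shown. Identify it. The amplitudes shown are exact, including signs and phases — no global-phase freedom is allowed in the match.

It was X(b) that produced the state shown. Key observation: gates 2-5 undo each other exactly, leaving only the rest of the circuit to track.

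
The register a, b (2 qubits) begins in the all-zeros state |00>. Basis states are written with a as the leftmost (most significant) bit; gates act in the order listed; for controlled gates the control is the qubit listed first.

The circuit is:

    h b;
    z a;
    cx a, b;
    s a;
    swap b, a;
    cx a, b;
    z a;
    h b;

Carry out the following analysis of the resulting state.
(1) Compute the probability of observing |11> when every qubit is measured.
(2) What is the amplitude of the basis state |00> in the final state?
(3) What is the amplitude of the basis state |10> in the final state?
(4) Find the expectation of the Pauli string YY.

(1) The probability of measuring |11> is 1/4.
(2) |00> carries amplitude 1/2 in the final state.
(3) |10> carries amplitude -1/2 in the final state.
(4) In the final state, YY has expectation -1.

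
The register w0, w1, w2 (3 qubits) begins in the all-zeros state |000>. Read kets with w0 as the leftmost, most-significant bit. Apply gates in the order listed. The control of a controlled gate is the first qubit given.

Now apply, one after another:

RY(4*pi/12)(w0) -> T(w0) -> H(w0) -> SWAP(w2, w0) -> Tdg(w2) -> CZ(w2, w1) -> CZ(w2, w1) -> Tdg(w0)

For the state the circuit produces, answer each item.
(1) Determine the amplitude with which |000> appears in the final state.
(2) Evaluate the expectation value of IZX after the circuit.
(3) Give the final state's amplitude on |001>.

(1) The final state's coefficient on |000> equals sqrt(6)/4 + sqrt(2)*exp(I*pi/4)/4.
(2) In the final state, IZX has expectation -sqrt(3)/4 + sqrt(2)/4.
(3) |001> carries amplitude -sqrt(2)/4 - sqrt(6)*exp(3*I*pi/4)/4 in the final state.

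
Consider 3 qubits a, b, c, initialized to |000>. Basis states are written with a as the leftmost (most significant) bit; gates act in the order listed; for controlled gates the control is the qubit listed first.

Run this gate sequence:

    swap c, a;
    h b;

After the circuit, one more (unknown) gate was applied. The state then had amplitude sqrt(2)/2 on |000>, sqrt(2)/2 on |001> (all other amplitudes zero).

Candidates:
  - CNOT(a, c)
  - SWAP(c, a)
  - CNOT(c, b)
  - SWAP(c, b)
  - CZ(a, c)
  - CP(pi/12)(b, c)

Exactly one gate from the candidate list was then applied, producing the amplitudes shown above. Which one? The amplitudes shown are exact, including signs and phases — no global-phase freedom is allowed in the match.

The unique candidate consistent with the amplitudes is SWAP(c, b).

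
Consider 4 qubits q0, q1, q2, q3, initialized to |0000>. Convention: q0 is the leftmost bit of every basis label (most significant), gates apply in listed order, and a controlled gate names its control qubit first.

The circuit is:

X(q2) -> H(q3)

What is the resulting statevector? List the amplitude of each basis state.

After the circuit, the state carries amplitude sqrt(2)/2 on |0010>, sqrt(2)/2 on |0011>, and 0 on every other basis state.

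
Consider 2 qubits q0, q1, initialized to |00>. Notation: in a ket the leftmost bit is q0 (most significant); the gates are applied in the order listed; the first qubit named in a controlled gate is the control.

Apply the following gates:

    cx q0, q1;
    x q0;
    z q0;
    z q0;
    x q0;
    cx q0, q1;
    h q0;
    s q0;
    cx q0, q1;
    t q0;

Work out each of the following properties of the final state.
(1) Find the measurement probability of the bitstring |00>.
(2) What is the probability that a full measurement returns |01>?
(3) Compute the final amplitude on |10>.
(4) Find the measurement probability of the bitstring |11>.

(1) Outcome |00> occurs with probability 1/2. Key observation: steps 1-6 multiply out to the identity, so the circuit reduces to the remaining gates.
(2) Outcome |01> occurs with probability 0.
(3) The amplitude on |10> is 0.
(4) Outcome |11> occurs with probability 1/2.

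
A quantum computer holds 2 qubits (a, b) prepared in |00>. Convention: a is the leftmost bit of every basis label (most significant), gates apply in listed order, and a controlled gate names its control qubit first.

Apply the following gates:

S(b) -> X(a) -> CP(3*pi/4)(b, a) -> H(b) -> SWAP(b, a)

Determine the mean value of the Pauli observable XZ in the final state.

The expectation value of XZ is -1.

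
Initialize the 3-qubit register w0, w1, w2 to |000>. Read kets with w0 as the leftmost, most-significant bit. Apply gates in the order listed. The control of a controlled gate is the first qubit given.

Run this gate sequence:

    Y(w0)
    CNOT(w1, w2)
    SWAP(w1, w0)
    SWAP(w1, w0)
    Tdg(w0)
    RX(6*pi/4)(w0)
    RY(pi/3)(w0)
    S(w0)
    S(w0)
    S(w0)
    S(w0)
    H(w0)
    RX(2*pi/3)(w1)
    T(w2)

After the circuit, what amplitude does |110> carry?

|110> carries amplitude (-3 - sqrt(3) - sqrt(3)*I + 3*I)*exp(3*I*pi/4)/8 in the final state. Key observation: steps 8-11 multiply out to the identity, so the circuit reduces to the remaining gates.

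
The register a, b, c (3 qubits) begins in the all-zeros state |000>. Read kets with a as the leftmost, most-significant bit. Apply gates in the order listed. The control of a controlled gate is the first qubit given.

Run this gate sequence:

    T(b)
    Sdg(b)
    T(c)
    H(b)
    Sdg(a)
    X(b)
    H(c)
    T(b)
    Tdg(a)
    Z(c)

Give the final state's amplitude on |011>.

The final state's coefficient on |011> equals -exp(I*pi/4)/2.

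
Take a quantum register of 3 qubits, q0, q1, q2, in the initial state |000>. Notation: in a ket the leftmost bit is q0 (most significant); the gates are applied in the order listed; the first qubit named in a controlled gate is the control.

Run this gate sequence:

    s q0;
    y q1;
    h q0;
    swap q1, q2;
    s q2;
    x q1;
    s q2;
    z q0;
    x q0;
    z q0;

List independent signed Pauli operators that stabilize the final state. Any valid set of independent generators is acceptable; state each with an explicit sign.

The final state is stabilized by the group generated by +XII, -IZI, -IIZ; other independent generating sets are equally valid.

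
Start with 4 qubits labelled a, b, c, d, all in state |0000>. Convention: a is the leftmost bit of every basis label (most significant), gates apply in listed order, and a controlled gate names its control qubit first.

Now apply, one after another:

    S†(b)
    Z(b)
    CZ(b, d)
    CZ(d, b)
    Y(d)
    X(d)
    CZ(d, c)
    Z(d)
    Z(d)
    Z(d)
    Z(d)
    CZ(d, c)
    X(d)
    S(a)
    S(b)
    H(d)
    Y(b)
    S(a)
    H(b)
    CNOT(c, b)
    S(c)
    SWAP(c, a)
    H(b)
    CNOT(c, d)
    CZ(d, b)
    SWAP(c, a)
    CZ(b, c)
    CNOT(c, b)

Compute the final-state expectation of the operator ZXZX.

The expectation value of ZXZX is 0. Key observation: the block from step 6 through step 13 cancels to the identity and can be dropped.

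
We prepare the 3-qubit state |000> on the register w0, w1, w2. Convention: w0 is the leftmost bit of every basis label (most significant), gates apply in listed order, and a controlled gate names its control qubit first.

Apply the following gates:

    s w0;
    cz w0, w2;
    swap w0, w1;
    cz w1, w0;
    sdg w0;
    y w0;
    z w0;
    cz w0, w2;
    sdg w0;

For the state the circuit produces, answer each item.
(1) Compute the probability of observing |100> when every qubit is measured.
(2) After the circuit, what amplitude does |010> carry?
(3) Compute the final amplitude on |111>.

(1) A full measurement returns |100> with probability 1.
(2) The amplitude on |010> is 0.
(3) The amplitude on |111> is 0.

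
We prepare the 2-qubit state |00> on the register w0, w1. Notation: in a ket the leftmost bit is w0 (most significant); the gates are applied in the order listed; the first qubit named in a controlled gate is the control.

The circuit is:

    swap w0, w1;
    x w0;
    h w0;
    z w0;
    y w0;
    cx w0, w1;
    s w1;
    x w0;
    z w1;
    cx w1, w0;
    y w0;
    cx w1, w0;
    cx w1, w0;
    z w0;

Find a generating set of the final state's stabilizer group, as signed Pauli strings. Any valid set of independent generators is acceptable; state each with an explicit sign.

The final state is stabilized by the group generated by +IY, +ZI; other independent generating sets are equally valid.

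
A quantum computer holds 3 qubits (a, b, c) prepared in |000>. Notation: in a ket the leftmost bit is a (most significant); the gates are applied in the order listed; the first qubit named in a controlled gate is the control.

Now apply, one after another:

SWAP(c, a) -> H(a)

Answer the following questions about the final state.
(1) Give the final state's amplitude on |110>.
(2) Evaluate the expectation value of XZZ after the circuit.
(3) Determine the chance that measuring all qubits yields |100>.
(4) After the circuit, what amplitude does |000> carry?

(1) The amplitude on |110> is 0.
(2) In the final state, XZZ has expectation 1.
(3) A full measurement returns |100> with probability 1/2.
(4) The final state's coefficient on |000> equals sqrt(2)/2.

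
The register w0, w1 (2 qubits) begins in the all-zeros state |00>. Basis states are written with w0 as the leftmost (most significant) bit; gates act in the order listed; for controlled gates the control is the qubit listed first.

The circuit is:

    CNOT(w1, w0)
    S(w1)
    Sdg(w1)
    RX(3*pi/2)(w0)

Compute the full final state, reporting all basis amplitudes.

After the circuit, the state carries amplitude -sqrt(2)/2 on |00>, 0 on |01>, -sqrt(2)*I/2 on |10>, 0 on |11>.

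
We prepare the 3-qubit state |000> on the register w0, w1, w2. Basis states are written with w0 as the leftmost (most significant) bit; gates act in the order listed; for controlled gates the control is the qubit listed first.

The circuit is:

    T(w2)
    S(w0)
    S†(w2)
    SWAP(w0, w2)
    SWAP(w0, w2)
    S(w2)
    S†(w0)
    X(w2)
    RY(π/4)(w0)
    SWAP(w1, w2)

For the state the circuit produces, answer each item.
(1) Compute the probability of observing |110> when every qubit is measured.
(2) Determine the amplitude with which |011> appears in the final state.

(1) A full measurement returns |110> with probability 1/2 - sqrt(2)/4.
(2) The amplitude on |011> is 0.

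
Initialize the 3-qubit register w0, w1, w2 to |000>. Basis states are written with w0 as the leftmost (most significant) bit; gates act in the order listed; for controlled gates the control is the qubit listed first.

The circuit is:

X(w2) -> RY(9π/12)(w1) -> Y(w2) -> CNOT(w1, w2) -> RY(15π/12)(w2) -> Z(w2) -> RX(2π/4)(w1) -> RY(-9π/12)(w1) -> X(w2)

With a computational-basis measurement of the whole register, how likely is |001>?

Outcome |001> occurs with probability sqrt(2)/16 + 3/8.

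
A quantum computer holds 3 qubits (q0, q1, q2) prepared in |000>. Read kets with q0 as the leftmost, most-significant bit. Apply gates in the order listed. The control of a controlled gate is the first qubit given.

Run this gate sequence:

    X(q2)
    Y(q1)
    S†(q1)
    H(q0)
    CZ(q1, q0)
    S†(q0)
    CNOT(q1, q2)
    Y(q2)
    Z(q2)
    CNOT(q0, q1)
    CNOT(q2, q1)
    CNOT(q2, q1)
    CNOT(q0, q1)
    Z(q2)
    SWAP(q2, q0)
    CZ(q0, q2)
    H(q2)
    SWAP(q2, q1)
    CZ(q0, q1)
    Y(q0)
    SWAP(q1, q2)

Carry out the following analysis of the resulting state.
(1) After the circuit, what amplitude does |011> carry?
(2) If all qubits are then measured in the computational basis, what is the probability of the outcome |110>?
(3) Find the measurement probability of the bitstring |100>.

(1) |011> carries amplitude -1/2 - I/2 in the final state. Key observation: the block from step 9 through step 14 cancels to the identity and can be dropped.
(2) A full measurement returns |110> with probability 0.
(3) A full measurement returns |100> with probability 0.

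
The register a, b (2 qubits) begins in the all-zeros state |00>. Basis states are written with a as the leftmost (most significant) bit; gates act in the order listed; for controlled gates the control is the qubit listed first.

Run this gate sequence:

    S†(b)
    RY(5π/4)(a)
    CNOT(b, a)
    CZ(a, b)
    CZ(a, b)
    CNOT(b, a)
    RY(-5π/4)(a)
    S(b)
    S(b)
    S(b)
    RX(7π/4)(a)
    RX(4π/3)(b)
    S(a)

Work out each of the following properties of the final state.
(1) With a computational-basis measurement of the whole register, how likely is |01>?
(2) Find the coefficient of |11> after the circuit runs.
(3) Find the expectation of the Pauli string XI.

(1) The probability of measuring |01> is 3*sqrt(2)/16 + 3/8. Key observation: steps 1-8 multiply out to the identity, so the circuit reduces to the remaining gates.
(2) The final state's coefficient on |11> equals -I*sqrt(6 - 3*sqrt(2))/4.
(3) In the final state, XI has expectation -sqrt(2)/2.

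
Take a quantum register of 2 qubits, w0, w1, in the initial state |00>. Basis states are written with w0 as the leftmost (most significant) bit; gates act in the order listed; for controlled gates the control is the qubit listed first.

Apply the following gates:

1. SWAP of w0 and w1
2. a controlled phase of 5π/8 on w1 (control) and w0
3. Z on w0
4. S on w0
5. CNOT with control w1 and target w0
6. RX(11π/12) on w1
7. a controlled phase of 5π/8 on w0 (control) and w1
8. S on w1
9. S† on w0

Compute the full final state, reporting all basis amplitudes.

After the circuit, the state carries amplitude -sqrt(6 - 3*sqrt(2))/4 + sqrt(sqrt(2) + 2)/4 on |00>, sqrt(2 - sqrt(2))/4 + sqrt(3*sqrt(2) + 6)/4 on |01>, 0 on |10>, 0 on |11>.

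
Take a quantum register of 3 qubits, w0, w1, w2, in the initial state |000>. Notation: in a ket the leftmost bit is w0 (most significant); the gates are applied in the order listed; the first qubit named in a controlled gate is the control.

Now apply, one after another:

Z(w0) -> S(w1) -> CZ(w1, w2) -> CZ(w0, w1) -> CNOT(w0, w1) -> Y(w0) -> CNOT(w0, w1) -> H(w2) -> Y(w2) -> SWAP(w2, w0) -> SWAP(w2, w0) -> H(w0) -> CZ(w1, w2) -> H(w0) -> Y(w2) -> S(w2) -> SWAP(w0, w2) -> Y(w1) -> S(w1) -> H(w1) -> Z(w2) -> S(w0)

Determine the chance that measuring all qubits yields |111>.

A full measurement returns |111> with probability 1/4.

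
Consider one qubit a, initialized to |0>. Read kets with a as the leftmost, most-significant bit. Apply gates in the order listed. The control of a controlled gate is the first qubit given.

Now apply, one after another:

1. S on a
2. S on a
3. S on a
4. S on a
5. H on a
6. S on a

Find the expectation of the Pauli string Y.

The observable Y averages to 1. Key observation: the block from step 1 through step 4 cancels to the identity and can be dropped.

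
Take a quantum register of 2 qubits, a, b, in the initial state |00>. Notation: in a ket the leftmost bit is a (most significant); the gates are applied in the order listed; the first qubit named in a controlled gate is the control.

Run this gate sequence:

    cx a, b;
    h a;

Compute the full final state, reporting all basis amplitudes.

The resulting statevector has amplitude sqrt(2)/2 on |00>, 0 on |01>, sqrt(2)/2 on |10>, 0 on |11>.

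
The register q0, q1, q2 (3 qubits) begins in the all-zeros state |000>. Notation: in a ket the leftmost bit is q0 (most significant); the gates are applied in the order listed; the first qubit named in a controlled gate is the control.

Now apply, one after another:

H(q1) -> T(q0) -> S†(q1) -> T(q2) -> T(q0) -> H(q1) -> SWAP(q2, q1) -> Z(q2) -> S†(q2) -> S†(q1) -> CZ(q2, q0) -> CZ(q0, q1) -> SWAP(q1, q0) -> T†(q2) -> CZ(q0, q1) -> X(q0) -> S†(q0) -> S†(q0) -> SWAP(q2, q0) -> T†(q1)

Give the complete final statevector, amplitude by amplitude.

After the circuit, the state carries amplitude -1/2 + I/2 on |001>, (-1 + I)*exp(3*I*pi/4)/2 on |101>, and 0 on every other basis state.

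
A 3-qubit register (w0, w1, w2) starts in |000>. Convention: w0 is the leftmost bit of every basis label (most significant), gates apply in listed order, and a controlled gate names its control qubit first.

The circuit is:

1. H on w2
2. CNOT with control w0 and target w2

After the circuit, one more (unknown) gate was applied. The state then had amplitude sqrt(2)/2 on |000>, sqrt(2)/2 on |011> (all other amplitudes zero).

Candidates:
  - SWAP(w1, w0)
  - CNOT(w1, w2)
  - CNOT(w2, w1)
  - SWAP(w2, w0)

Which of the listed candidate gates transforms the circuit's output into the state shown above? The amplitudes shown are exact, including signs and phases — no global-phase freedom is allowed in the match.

The applied gate was CNOT(w2, w1).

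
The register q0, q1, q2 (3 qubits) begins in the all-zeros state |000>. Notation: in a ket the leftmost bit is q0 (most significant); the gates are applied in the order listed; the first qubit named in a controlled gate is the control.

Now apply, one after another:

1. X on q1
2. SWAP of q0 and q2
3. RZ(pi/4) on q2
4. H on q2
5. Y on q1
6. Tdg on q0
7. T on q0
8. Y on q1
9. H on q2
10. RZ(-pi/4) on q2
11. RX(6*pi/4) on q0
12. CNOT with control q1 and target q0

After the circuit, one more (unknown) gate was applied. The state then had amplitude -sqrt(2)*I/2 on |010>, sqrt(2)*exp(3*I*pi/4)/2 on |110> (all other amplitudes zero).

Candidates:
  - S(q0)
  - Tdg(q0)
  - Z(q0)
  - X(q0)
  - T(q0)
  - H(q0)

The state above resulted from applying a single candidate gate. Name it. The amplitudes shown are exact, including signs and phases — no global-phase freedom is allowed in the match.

It was Tdg(q0) that produced the state shown.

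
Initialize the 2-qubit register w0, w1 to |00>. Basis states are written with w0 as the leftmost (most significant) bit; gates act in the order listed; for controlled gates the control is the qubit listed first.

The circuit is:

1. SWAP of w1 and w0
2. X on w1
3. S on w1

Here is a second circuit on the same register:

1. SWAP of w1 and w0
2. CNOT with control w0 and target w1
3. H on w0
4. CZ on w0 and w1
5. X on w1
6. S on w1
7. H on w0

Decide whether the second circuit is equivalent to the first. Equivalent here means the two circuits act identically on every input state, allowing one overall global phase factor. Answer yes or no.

No: there is an input state on which the two circuits produce genuinely different outputs (not merely differing by a phase).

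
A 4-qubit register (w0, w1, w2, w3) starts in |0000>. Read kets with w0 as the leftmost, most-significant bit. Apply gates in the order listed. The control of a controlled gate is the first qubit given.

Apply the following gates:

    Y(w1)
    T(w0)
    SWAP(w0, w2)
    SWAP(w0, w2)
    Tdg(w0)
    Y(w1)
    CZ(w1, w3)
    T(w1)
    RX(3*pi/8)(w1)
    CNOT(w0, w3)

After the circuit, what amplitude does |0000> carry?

|0000> carries amplitude cos(3*pi/16) in the final state. Key observation: steps 1-6 multiply out to the identity, so the circuit reduces to the remaining gates.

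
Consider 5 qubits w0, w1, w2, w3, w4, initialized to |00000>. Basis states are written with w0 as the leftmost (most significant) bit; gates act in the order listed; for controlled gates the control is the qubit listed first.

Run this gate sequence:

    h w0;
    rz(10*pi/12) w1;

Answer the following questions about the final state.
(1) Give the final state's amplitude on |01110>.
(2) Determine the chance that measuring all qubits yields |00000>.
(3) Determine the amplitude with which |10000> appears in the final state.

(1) The amplitude on |01110> is 0.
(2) The probability of measuring |00000> is 1/2.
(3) The final state's coefficient on |10000> equals -sqrt(2)*exp(7*I*pi/12)/2.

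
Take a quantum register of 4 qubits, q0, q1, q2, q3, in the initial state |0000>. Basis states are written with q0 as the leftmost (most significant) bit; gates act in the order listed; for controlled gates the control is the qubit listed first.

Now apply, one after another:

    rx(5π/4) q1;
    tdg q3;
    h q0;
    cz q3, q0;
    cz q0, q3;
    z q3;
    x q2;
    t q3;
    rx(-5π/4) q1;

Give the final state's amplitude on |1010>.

|1010> carries amplitude sqrt(2)/2 in the final state.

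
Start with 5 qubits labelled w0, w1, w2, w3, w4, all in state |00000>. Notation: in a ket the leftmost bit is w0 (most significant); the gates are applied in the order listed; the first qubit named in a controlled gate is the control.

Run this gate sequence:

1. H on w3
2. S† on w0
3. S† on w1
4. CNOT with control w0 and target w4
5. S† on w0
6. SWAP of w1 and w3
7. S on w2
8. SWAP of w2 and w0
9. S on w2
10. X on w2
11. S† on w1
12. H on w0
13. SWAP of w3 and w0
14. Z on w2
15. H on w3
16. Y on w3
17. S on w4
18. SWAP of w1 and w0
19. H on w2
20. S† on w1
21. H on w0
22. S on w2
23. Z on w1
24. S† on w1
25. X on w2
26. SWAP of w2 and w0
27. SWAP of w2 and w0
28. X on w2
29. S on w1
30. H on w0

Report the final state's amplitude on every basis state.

The final amplitudes are -I/2 on |00010>, -1/2 on |00110>, -1/2 on |10010>, I/2 on |10110>, and 0 on every other basis state. Key observation: steps 24-29 multiply out to the identity, so the circuit reduces to the remaining gates.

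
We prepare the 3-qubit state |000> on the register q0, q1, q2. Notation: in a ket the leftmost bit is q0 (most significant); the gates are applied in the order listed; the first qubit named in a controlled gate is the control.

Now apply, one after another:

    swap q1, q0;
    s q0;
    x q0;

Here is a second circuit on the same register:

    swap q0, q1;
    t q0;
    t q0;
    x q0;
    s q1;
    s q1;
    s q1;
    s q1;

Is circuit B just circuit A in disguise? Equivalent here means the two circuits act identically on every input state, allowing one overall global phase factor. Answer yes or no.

Yes, they are equivalent — the unitaries differ by at most a global phase.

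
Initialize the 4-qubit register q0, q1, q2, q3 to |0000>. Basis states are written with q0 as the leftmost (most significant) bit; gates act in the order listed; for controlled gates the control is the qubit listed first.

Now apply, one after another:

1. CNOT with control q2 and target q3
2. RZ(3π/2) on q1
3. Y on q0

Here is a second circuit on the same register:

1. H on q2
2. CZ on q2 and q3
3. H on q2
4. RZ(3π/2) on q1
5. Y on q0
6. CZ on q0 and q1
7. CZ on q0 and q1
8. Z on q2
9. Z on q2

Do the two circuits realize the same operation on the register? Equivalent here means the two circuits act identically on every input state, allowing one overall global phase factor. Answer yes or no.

No: there is an input state on which the two circuits produce genuinely different outputs (not merely differing by a phase).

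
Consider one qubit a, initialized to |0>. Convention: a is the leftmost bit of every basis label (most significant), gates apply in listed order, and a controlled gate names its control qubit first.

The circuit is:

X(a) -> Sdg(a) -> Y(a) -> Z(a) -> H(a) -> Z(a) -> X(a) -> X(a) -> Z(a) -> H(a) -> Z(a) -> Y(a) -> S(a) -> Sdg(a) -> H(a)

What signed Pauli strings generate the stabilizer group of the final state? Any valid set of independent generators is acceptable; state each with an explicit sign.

The stabilizer group can be generated by -X, among other valid generating sets. Key observation: the block from step 4 through step 11 cancels to the identity and can be dropped.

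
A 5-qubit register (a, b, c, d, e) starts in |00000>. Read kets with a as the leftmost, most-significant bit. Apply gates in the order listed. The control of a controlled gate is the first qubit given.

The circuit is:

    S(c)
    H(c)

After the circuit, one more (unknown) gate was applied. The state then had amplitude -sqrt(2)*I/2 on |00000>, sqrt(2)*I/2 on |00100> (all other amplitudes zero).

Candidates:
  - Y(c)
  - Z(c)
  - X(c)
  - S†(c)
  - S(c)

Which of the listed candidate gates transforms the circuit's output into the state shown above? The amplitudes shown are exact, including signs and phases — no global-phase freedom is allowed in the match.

It was Y(c) that produced the state shown.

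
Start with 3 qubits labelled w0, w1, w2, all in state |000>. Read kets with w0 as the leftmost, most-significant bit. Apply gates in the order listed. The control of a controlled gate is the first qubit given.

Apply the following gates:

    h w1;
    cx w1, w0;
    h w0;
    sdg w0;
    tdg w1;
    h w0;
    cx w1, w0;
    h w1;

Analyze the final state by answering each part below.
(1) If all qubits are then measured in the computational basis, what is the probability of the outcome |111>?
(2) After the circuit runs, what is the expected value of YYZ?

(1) Outcome |111> occurs with probability 0.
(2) The observable YYZ averages to sqrt(2)/2.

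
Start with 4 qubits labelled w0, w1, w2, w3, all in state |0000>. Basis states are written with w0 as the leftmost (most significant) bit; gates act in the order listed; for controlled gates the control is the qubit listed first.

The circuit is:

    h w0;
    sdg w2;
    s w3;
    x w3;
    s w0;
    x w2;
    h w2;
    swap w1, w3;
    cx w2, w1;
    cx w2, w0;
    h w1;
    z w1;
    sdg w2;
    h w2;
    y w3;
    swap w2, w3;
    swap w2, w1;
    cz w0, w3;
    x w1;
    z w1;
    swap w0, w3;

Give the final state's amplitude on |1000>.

The final state's coefficient on |1000> equals I/2.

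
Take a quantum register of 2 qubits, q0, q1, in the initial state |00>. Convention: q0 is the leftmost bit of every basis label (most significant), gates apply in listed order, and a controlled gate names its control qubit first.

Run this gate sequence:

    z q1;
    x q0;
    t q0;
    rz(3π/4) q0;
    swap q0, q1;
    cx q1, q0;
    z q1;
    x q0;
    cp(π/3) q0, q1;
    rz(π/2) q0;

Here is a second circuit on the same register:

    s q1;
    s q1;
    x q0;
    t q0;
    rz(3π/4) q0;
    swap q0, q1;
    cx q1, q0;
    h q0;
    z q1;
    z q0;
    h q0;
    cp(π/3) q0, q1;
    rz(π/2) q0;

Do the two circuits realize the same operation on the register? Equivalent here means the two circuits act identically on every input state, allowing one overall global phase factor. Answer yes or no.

Yes: on every input state the two circuits agree up to one overall phase factor.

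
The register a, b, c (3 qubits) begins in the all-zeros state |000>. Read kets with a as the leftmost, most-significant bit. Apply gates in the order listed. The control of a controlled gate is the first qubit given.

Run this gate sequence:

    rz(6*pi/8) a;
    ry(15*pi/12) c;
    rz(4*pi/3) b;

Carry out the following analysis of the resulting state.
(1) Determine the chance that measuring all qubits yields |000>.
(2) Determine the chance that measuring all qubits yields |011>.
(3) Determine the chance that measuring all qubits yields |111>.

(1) A full measurement returns |000> with probability 1/2 - sqrt(2)/4.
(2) Outcome |011> occurs with probability 0.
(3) A full measurement returns |111> with probability 0.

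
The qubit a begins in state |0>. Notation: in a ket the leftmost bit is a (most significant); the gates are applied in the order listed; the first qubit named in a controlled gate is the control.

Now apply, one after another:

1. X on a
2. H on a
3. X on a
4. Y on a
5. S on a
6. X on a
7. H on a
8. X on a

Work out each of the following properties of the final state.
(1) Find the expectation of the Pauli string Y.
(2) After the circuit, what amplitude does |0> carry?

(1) The observable Y averages to -1.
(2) |0> carries amplitude 1/2 + I/2 in the final state.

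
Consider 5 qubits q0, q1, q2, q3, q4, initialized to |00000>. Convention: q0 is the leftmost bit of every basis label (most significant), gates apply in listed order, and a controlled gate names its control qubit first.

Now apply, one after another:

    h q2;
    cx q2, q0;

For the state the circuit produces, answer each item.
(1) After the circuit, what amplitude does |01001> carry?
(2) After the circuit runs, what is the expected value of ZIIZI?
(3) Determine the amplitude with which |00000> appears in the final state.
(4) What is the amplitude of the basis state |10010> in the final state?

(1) The amplitude on |01001> is 0.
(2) The observable ZIIZI averages to 0.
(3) The amplitude on |00000> is sqrt(2)/2.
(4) The final state's coefficient on |10010> equals 0.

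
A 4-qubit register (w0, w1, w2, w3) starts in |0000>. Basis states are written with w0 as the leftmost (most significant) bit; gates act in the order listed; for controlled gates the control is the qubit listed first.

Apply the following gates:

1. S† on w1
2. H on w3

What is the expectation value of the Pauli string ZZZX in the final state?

The observable ZZZX averages to 1.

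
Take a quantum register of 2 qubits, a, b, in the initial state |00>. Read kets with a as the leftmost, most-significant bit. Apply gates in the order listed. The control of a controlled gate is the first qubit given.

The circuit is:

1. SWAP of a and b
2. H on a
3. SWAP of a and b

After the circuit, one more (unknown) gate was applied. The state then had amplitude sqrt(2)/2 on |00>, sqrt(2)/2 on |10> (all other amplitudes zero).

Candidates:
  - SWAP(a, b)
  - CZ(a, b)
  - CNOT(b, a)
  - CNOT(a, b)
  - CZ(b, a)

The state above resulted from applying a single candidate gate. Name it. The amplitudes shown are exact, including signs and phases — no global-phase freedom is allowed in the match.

The unique candidate consistent with the amplitudes is SWAP(a, b).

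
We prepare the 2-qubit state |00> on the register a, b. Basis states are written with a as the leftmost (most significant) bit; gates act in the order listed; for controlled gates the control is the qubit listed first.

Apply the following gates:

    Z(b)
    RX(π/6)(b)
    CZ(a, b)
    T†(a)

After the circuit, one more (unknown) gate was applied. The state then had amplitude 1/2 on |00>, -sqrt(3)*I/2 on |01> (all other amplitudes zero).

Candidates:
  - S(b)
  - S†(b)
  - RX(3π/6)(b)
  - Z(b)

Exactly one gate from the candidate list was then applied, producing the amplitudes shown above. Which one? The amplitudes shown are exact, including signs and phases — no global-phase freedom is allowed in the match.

It was RX(3π/6)(b) that produced the state shown.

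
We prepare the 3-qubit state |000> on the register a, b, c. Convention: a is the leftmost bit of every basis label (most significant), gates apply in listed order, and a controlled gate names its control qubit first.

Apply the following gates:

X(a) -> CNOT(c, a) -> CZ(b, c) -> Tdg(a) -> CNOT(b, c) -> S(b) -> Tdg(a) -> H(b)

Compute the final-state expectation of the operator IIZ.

In the final state, IIZ has expectation 1.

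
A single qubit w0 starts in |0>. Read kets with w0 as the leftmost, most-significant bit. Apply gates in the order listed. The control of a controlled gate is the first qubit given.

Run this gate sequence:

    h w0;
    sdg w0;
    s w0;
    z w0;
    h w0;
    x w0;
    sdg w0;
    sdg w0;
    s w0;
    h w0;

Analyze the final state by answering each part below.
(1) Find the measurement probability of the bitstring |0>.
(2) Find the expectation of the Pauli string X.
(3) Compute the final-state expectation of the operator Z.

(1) A full measurement returns |0> with probability 1/2.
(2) The observable X averages to 1.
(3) The expectation value of Z is 0.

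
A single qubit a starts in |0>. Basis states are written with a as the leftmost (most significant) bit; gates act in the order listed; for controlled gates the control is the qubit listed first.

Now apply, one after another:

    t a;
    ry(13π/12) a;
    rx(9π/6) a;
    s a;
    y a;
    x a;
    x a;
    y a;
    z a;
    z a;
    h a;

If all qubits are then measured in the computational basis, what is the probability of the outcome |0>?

Outcome |0> occurs with probability sqrt(2)/8 + sqrt(6)/8 + 1/2.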